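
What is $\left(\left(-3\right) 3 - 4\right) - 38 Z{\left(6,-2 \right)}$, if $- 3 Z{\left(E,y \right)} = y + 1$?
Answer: $- \frac{77}{3} \approx -25.667$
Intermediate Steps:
$Z{\left(E,y \right)} = - \frac{1}{3} - \frac{y}{3}$ ($Z{\left(E,y \right)} = - \frac{y + 1}{3} = - \frac{1 + y}{3} = - \frac{1}{3} - \frac{y}{3}$)
$\left(\left(-3\right) 3 - 4\right) - 38 Z{\left(6,-2 \right)} = \left(\left(-3\right) 3 - 4\right) - 38 \left(- \frac{1}{3} - - \frac{2}{3}\right) = \left(-9 - 4\right) - 38 \left(- \frac{1}{3} + \frac{2}{3}\right) = -13 - \frac{38}{3} = - \frac{77}{3}$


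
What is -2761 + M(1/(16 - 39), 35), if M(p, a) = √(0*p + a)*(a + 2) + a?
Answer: -2726 + 37*√35 ≈ -2507.1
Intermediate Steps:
M(p, a) = a + √a*(2 + a) (M(p, a) = √(0 + a)*(2 + a) + a = √a*(2 + a) + a = a + √a*(2 + a))
-2761 + M(1/(16 - 39), 35) = -2761 + (35 + 35^(3/2) + 2*√35) = -2761 + (35 + 35*√35 + 2*√35) = -2761 + (35 + 37*√35) = -2726 + 37*√35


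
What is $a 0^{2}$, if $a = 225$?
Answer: $0$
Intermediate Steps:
$a 0^{2} = 225 \cdot 0^{2} = 225 \cdot 0 = 0$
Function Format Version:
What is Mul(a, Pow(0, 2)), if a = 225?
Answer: 0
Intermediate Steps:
Mul(a, Pow(0, 2)) = Mul(225, Pow(0, 2)) = Mul(225, 0) = 0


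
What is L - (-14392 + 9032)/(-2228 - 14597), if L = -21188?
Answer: -71298692/3365 ≈ -21188.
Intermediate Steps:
L - (-14392 + 9032)/(-2228 - 14597) = -21188 - (-14392 + 9032)/(-2228 - 14597) = -21188 - (-5360)/(-16825) = -21188 - (-5360)*(-1)/16825 = -21188 - 1*1072/3365 = -21188 - 1072/3365 = -71298692/3365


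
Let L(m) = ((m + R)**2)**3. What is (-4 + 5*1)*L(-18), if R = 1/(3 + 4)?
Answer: 3814697265625/117649 ≈ 3.2424e+7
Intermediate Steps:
R = 1/7 ≈ 0.14286
L(m) = (1/7 + m)**6 (L(m) = ((m + 1/7)**2)**3 = ((1/7 + m)**2)**3 = (1/7 + m)**6)
(-4 + 5*1)*L(-18) = (-4 + 5*1)*((1 + 7*(-18))**6/117649) = (-4 + 5)*((1 - 126)**6/117649) = 1*((1/117649)*(-125)**6) = 1*((1/117649)*3814697265625) = 1*(3814697265625/117649) = 3814697265625/117649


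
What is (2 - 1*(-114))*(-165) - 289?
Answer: -19429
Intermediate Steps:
(2 - 1*(-114))*(-165) - 289 = (2 + 114)*(-165) - 289 = 116*(-165) - 289 = -19140 - 289 = -19429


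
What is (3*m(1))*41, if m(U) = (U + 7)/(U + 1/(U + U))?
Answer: 656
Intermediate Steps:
m(U) = (7 + U)/(U + 1/(2*U))
(3*m(1))*41 = (3*(2*1*(7 + 1)/(1 + 2*1²)))*41 = (3*(2*1*8/(1 + 2*1)))*41 = (3*(2*1*8/(1 + 2)))*41 = (3*(2*1*8/3))*41 = (3*(2*1*(⅓)*8))*41 = (3*(16/3))*41 = 16*41 = 656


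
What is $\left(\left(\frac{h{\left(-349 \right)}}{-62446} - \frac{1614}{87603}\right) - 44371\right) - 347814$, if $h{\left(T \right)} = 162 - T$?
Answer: $- \frac{715143766594169}{1823485646} \approx -3.9219 \cdot 10^{5}$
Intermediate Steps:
$\left(\left(\frac{h{\left(-349 \right)}}{-62446} - \frac{1614}{87603}\right) - 44371\right) - 347814 = \left(\left(\frac{162 - -349}{-62446} - \frac{1614}{87603}\right) - 44371\right) - 347814 = \left(\left(\left(162 + 349\right) \left(- \frac{1}{62446}\right) - \frac{538}{29201}\right) - 44371\right) - 347814 = \left(\left(511 \left(- \frac{1}{62446}\right) - \frac{538}{29201}\right) - 44371\right) - 347814 = \left(\left(- \frac{511}{62446} - \frac{538}{29201}\right) - 44371\right) - 347814 = \left(- \frac{48517659}{1823485646} - 44371\right) - 347814 = - \frac{80909930116325}{1823485646} - 347814 = - \frac{715143766594169}{1823485646}$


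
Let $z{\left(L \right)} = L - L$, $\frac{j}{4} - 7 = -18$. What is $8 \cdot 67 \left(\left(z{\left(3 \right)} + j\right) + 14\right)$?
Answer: $-16080$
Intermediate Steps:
$j = -44$ ($j = 28 + 4 \left(-18\right) = 28 - 72 = -44$)
$z{\left(L \right)} = 0$
$8 \cdot 67 \left(\left(z{\left(3 \right)} + j\right) + 14\right) = 8 \cdot 67 \left(\left(0 - 44\right) + 14\right) = 536 \left(-44 + 14\right) = 536 \left(-30\right) = -16080$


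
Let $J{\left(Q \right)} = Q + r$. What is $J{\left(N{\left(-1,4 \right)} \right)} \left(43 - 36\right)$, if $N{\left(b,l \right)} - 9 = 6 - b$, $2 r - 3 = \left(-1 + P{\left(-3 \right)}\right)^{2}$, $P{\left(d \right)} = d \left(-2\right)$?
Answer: $210$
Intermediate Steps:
$P{\left(d \right)} = - 2 d$
$r = 14$ ($r = \frac{3}{2} + \frac{\left(-1 - -6\right)^{2}}{2} = \frac{3}{2} + \frac{\left(-1 + 6\right)^{2}}{2} = \frac{3}{2} + \frac{5^{2}}{2} = \frac{3}{2} + \frac{1}{2} \cdot 25 = \frac{3}{2} + \frac{25}{2} = 14$)
$N{\left(b,l \right)} = 15 - b$ ($N{\left(b,l \right)} = 9 - \left(-6 + b\right) = 15 - b$)
$J{\left(Q \right)} = 14 + Q$ ($J{\left(Q \right)} = Q + 14 = 14 + Q$)
$J{\left(N{\left(-1,4 \right)} \right)} \left(43 - 36\right) = \left(14 + \left(15 - -1\right)\right) \left(43 - 36\right) = \left(14 + \left(15 + 1\right)\right) 7 = \left(14 + 16\right) 7 = 30 \cdot 7 = 210$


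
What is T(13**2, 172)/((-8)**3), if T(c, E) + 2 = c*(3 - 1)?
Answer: -21/32 ≈ -0.65625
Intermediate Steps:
T(c, E) = -2 + 2*c (T(c, E) = -2 + c*(3 - 1) = -2 + c*2 = -2 + 2*c)
T(13**2, 172)/((-8)**3) = (-2 + 2*13**2)/((-8)**3) = (-2 + 2*169)/(-512) = (-2 + 338)*(-1/512) = 336*(-1/512) = -21/32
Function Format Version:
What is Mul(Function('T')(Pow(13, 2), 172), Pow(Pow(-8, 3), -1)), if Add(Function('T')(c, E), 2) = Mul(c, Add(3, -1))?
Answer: Rational(-21, 32) ≈ -0.65625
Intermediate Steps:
Function('T')(c, E) = Add(-2, Mul(2, c)) (Function('T')(c, E) = Add(-2, Mul(c, Add(3, -1))) = Add(-2, Mul(c, 2)) = Add(-2, Mul(2, c)))
Mul(Function('T')(Pow(13, 2), 172), Pow(Pow(-8, 3), -1)) = Mul(Add(-2, Mul(2, Pow(13, 2))), Pow(Pow(-8, 3), -1)) = Mul(Add(-2, Mul(2, 169)), Pow(-512, -1)) = Mul(Add(-2, 338), Rational(-1, 512)) = Mul(336, Rational(-1, 512)) = Rational(-21, 32)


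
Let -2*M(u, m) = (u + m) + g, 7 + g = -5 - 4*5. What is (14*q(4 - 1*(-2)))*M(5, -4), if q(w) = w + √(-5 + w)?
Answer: 1519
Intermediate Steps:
g = -32 (g = -7 + (-5 - 4*5) = -7 + (-5 - 20) = -7 - 25 = -32)
M(u, m) = 16 - m/2 - u/2 (M(u, m) = -((u + m) - 32)/2 = -((m + u) - 32)/2 = -(-32 + m + u)/2 = 16 - m/2 - u/2)
(14*q(4 - 1*(-2)))*M(5, -4) = (14*((4 - 1*(-2)) + √(-5 + (4 - 1*(-2)))))*(16 - ½*(-4) - ½*5) = (14*((4 + 2) + √(-5 + (4 + 2))))*(16 + 2 - 5/2) = (14*(6 + √(-5 + 6)))*(31/2) = (14*(6 + √1))*(31/2) = (14*(6 + 1))*(31/2) = (14*7)*(31/2) = 98*(31/2) = 1519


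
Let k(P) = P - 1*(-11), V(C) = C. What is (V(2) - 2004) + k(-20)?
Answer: -2011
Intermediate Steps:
k(P) = 11 + P (k(P) = P + 11 = 11 + P)
(V(2) - 2004) + k(-20) = (2 - 2004) + (11 - 20) = -2002 - 9 = -2011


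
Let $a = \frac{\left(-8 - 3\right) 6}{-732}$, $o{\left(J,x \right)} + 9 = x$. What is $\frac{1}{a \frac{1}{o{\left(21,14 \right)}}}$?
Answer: $\frac{610}{11} \approx 55.455$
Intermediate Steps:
$o{\left(J,x \right)} = -9 + x$
$a = \frac{11}{122}$ ($a = \left(-11\right) 6 \left(- \frac{1}{732}\right) = \left(-66\right) \left(- \frac{1}{732}\right) = \frac{11}{122} \approx 0.090164$)
$\frac{1}{a \frac{1}{o{\left(21,14 \right)}}} = \frac{1}{\frac{11}{122} \frac{1}{-9 + 14}} = \frac{1}{\frac{11}{122} \cdot \frac{1}{5}} = \frac{1}{\frac{11}{610}} = \frac{610}{11}$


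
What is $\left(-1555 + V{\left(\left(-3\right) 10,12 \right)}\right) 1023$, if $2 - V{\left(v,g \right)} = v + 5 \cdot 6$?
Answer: $-1588719$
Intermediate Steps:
$V{\left(v,g \right)} = -28 - v$ ($V{\left(v,g \right)} = 2 - \left(v + 5 \cdot 6\right) = 2 - \left(v + 30\right) = 2 - \left(30 + v\right) = -28 - v$)
$\left(-1555 + V{\left(\left(-3\right) 10,12 \right)}\right) 1023 = \left(-1555 - \left(28 - 30\right)\right) 1023 = \left(-1555 - -2\right) 1023 = \left(-1555 + \left(-28 + 30\right)\right) 1023 = \left(-1555 + 2\right) 1023 = \left(-1553\right) 1023 = -1588719$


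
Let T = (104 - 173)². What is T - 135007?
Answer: -130246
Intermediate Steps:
T = 4761 (T = (-69)² = 4761)
T - 135007 = 4761 - 135007 = -130246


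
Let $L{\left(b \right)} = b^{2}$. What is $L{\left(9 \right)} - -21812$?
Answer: $21893$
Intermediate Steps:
$L{\left(9 \right)} - -21812 = 9^{2} - -21812 = 81 + 21812 = 21893$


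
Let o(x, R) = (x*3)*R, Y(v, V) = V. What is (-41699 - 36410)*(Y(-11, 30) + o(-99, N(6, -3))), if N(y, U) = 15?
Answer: 345632325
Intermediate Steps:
o(x, R) = 3*R*x (o(x, R) = (3*x)*R = 3*R*x)
(-41699 - 36410)*(Y(-11, 30) + o(-99, N(6, -3))) = (-41699 - 36410)*(30 + 3*15*(-99)) = -78109*(30 - 4455) = -78109*(-4425) = 345632325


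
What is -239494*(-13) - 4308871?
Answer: -1195449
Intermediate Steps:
-239494*(-13) - 4308871 = 3113422 - 4308871 = -1195449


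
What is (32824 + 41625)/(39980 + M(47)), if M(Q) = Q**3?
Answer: 74449/143803 ≈ 0.51772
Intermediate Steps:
(32824 + 41625)/(39980 + M(47)) = (32824 + 41625)/(39980 + 47**3) = 74449/(39980 + 103823) = 74449/143803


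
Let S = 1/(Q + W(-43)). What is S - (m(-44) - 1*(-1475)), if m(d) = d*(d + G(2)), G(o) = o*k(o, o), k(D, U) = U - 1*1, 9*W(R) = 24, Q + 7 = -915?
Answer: -9164837/2758 ≈ -3323.0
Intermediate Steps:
Q = -922 (Q = -7 - 915 = -922)
W(R) = 8/3 (W(R) = (⅑)*24 = 8/3)
k(D, U) = -1 + U (k(D, U) = U - 1 = -1 + U)
G(o) = o*(-1 + o)
m(d) = d*(2 + d) (m(d) = d*(d + 2*(-1 + 2)) = d*(d + 2*1) = d*(d + 2) = d*(2 + d))
S = -3/2758 (S = 1/(-922 + 8/3) = 1/(-2758/3) = -3/2758 ≈ -0.0010877)
S - (m(-44) - 1*(-1475)) = -3/2758 - (-44*(2 - 44) - 1*(-1475)) = -3/2758 - (-44*(-42) + 1475) = -3/2758 - (1848 + 1475) = -3/2758 - 1*3323 = -3/2758 - 3323 = -9164837/2758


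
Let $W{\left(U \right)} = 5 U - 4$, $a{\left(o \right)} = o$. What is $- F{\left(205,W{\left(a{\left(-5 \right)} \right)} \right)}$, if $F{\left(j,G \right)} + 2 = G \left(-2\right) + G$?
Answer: $-27$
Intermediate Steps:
$W{\left(U \right)} = -4 + 5 U$
$F{\left(j,G \right)} = -2 - G$ ($F{\left(j,G \right)} = -2 + \left(G \left(-2\right) + G\right) = -2 + \left(- 2 G + G\right) = -2 - G$)
$- F{\left(205,W{\left(a{\left(-5 \right)} \right)} \right)} = - (-2 - \left(-4 + 5 \left(-5\right)\right)) = - (-2 - \left(-4 - 25\right)) = - (-2 - -29) = - (-2 + 29) = \left(-1\right) 27 = -27$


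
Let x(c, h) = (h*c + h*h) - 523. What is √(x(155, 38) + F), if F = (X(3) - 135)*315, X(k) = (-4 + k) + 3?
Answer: 14*I*√179 ≈ 187.31*I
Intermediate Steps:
x(c, h) = -523 + h² + c*h (x(c, h) = (c*h + h²) - 523 = (h² + c*h) - 523 = -523 + h² + c*h)
X(k) = -1 + k
F = -41895 (F = ((-1 + 3) - 135)*315 = (2 - 135)*315 = -133*315 = -41895)
√(x(155, 38) + F) = √((-523 + 38² + 155*38) - 41895) = √((-523 + 1444 + 5890) - 41895) = √(6811 - 41895) = √(-35084) = 14*I*√179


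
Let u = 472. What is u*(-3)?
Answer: -1416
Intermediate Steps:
u*(-3) = 472*(-3) = -1416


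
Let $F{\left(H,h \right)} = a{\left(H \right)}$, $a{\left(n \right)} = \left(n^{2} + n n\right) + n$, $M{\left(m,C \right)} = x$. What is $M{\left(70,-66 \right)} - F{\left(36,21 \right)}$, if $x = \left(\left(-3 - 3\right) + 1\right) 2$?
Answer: $-2638$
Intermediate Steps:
$x = -10$ ($x = \left(-6 + 1\right) 2 = \left(-5\right) 2 = -10$)
$M{\left(m,C \right)} = -10$
$a{\left(n \right)} = n + 2 n^{2}$ ($a{\left(n \right)} = \left(n^{2} + n^{2}\right) + n = 2 n^{2} + n = n + 2 n^{2}$)
$F{\left(H,h \right)} = H \left(1 + 2 H\right)$
$M{\left(70,-66 \right)} - F{\left(36,21 \right)} = -10 - 36 \left(1 + 2 \cdot 36\right) = -10 - 36 \left(1 + 72\right) = -10 - 36 \cdot 73 = -10 - 2628 = -2638$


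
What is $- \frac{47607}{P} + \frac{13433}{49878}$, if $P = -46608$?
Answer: $\frac{500104535}{387452304} \approx 1.2908$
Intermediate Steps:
$- \frac{47607}{P} + \frac{13433}{49878} = - \frac{47607}{-46608} + \frac{13433}{49878} = \left(-47607\right) \left(- \frac{1}{46608}\right) + 13433 \cdot \frac{1}{49878} = \frac{15869}{15536} + \frac{13433}{49878} = \frac{500104535}{387452304}$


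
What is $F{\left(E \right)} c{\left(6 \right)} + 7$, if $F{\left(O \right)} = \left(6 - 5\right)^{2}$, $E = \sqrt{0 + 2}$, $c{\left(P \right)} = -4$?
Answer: $3$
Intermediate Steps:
$E = \sqrt{2} \approx 1.4142$
$F{\left(O \right)} = 1$ ($F{\left(O \right)} = 1^{2} = 1$)
$F{\left(E \right)} c{\left(6 \right)} + 7 = 1 \left(-4\right) + 7 = -4 + 7 = 3$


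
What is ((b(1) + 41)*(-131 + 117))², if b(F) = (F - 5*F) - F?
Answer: 254016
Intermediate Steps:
b(F) = -5*F (b(F) = -4*F - F = -5*F)
((b(1) + 41)*(-131 + 117))² = ((-5*1 + 41)*(-131 + 117))² = ((-5 + 41)*(-14))² = (36*(-14))² = (-504)² = 254016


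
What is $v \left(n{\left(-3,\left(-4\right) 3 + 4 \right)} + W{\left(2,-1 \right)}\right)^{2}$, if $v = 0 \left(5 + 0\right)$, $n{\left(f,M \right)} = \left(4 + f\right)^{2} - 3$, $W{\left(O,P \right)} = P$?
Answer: $0$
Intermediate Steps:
$n{\left(f,M \right)} = -3 + \left(4 + f\right)^{2}$ ($n{\left(f,M \right)} = \left(4 + f\right)^{2} - 3 = -3 + \left(4 + f\right)^{2}$)
$v = 0$ ($v = 0 \cdot 5 = 0$)
$v \left(n{\left(-3,\left(-4\right) 3 + 4 \right)} + W{\left(2,-1 \right)}\right)^{2} = 0 \left(\left(-3 + \left(4 - 3\right)^{2}\right) - 1\right)^{2} = 0 \left(\left(-3 + 1^{2}\right) - 1\right)^{2} = 0 \left(\left(-3 + 1\right) - 1\right)^{2} = 0 \left(-2 - 1\right)^{2} = 0 \left(-3\right)^{2} = 0 \cdot 9 = 0$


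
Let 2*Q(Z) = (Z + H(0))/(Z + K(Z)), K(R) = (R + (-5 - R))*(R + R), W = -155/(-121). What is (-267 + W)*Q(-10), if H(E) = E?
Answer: 16076/1089 ≈ 14.762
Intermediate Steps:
W = 155/121 (W = -155*(-1/121) = 155/121 ≈ 1.2810)
K(R) = -10*R
Q(Z) = -1/18 (Q(Z) = ((Z + 0)/(Z - 10*Z))/2 = (Z/((-9*Z)))/2 = (Z*(-1/(9*Z)))/2 = (½)*(-⅑) = -1/18)
(-267 + W)*Q(-10) = (-267 + 155/121)*(-1/18) = -32152/121*(-1/18) = 16076/1089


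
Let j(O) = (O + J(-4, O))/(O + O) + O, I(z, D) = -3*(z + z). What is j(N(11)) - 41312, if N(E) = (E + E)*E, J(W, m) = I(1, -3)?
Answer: -4969411/121 ≈ -41070.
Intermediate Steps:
I(z, D) = -6*z
J(W, m) = -6 (J(W, m) = -6*1 = -6)
N(E) = 2*E² (N(E) = (2*E)*E = 2*E²)
j(O) = O + (-6 + O)/(2*O) (j(O) = (O - 6)/(O + O) + O = (-6 + O)/((2*O)) + O = (-6 + O)*(1/(2*O)) + O = (-6 + O)/(2*O) + O = O + (-6 + O)/(2*O))
j(N(11)) - 41312 = (½ + 2*11² - 3/(2*11²)) - 41312 = (½ + 2*121 - 3/(2*121)) - 41312 = (½ + 242 - 3/242) - 41312 = 29341/121 - 41312 = -4969411/121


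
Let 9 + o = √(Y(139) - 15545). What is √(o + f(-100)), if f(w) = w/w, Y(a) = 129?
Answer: √(-8 + 2*I*√3854) ≈ 7.6295 + 8.1369*I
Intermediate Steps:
o = -9 + 2*I*√3854 (o = -9 + √(129 - 15545) = -9 + √(-15416) = -9 + 2*I*√3854 ≈ -9.0 + 124.16*I)
f(w) = 1
√(o + f(-100)) = √((-9 + 2*I*√3854) + 1) = √(-8 + 2*I*√3854)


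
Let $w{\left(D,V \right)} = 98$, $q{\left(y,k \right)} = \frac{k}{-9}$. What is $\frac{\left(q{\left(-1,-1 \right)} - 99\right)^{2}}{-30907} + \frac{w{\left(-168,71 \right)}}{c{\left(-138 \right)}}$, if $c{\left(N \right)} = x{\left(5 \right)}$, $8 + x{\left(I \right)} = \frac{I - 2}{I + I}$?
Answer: $- \frac{359198480}{27538137} \approx -13.044$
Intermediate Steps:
$q{\left(y,k \right)} = - \frac{k}{9}$ ($q{\left(y,k \right)} = k \left(- \frac{1}{9}\right) = - \frac{k}{9}$)
$x{\left(I \right)} = -8 + \frac{-2 + I}{2 I}$ ($x{\left(I \right)} = -8 + \frac{I - 2}{I + I} = -8 + \frac{-2 + I}{2 I}$)
$c{\left(N \right)} = - \frac{77}{10}$ ($c{\left(N \right)} = - \frac{15}{2} - \frac{1}{5} = - \frac{77}{10}$)
$\frac{\left(q{\left(-1,-1 \right)} - 99\right)^{2}}{-30907} + \frac{w{\left(-168,71 \right)}}{c{\left(-138 \right)}} = \frac{\left(\left(- \frac{1}{9}\right) \left(-1\right) - 99\right)^{2}}{-30907} + \frac{98}{- \frac{77}{10}} = \left(\frac{1}{9} - 99\right)^{2} \left(- \frac{1}{30907}\right) + 98 \left(- \frac{10}{77}\right) = \left(- \frac{890}{9}\right)^{2} \left(- \frac{1}{30907}\right) - \frac{140}{11} = \frac{792100}{81} \left(- \frac{1}{30907}\right) - \frac{140}{11} = - \frac{792100}{2503467} - \frac{140}{11} = - \frac{359198480}{27538137}$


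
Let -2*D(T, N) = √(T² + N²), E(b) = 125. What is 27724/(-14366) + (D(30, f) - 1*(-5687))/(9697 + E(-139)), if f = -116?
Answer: -95302843/70551426 - √3589/9822 ≈ -1.3569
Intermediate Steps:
D(T, N) = -√(N² + T²)/2 (D(T, N) = -√(T² + N²)/2 = -√(N² + T²)/2)
27724/(-14366) + (D(30, f) - 1*(-5687))/(9697 + E(-139)) = 27724/(-14366) + (-√((-116)² + 30²)/2 - 1*(-5687))/(9697 + 125) = 27724*(-1/14366) + (-√(13456 + 900)/2 + 5687)/9822 = -13862/7183 + (-√3589 + 5687)*(1/9822) = -13862/7183 + (5687 - √3589)*(1/9822) = -13862/7183 + (5687/9822 - √3589/9822) = -95302843/70551426 - √3589/9822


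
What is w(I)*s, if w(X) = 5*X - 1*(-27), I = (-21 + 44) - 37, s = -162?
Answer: 6966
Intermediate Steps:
I = -14 (I = 23 - 37 = -14)
w(X) = 27 + 5*X (w(X) = 5*X + 27 = 27 + 5*X)
w(I)*s = (27 + 5*(-14))*(-162) = (27 - 70)*(-162) = -43*(-162) = 6966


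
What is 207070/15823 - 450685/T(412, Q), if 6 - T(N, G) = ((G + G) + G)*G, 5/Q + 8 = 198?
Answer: -10295643128950/137043003 ≈ -75127.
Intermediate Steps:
Q = 1/38 (Q = 5/(-8 + 198) = 5/190 = 5*(1/190) = 1/38 ≈ 0.026316)
T(N, G) = 6 - 3*G² (T(N, G) = 6 - ((G + G) + G)*G = 6 - (2*G + G)*G = 6 - 3*G*G = 6 - 3*G²)
207070/15823 - 450685/T(412, Q) = 207070/15823 - 450685/(6 - 3*(1/38)²) = 207070*(1/15823) - 450685/(6 - 3*1/1444) = 207070/15823 - 450685/(6 - 3/1444) = 207070/15823 - 450685/8661/1444 = 207070/15823 - 450685*1444/8661 = 207070/15823 - 650789140/8661 = -10295643128950/137043003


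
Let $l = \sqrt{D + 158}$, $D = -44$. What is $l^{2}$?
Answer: $114$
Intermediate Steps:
$l = \sqrt{114}$ ($l = \sqrt{-44 + 158} = \sqrt{114} \approx 10.677$)
$l^{2} = \left(\sqrt{114}\right)^{2} = 114$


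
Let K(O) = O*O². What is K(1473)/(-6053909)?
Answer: -3196010817/6053909 ≈ -527.92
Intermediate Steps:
K(O) = O³
K(1473)/(-6053909) = 1473³/(-6053909) = 3196010817*(-1/6053909) = -3196010817/6053909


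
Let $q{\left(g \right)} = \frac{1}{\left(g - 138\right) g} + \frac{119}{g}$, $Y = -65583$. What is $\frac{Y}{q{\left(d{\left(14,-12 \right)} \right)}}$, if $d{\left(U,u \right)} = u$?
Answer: $\frac{118049400}{17849} \approx 6613.8$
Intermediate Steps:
$q{\left(g \right)} = \frac{119}{g} + \frac{1}{g \left(-138 + g\right)}$ ($q{\left(g \right)} = \frac{1}{\left(-138 + g\right) g} + \frac{119}{g} = \frac{1}{g \left(-138 + g\right)} + \frac{119}{g} = \frac{119}{g} + \frac{1}{g \left(-138 + g\right)}$)
$\frac{Y}{q{\left(d{\left(14,-12 \right)} \right)}} = - \frac{65583}{\frac{1}{-12} \frac{1}{-138 - 12} \left(-16421 + 119 \left(-12\right)\right)} = - \frac{65583}{\left(- \frac{1}{12}\right) \frac{1}{-150} \left(-16421 - 1428\right)} = - \frac{65583}{\left(- \frac{1}{12}\right) \left(- \frac{1}{150}\right) \left(-17849\right)} = - \frac{65583}{- \frac{17849}{1800}} = \left(-65583\right) \left(- \frac{1800}{17849}\right) = \frac{118049400}{17849}$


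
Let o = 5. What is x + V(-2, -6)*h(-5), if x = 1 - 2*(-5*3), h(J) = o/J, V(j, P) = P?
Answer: 37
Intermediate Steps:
h(J) = 5/J
x = 31 (x = 1 - (-30) = 1 - 2*(-15) = 1 + 30 = 31)
x + V(-2, -6)*h(-5) = 31 - 30/(-5) = 31 - 30*(-1)/5 = 31 - 6*(-1) = 31 + 6 = 37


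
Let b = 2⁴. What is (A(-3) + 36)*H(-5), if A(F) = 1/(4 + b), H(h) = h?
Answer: -721/4 ≈ -180.25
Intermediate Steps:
b = 16
A(F) = 1/20 (A(F) = 1/(4 + 16) = 1/20)
(A(-3) + 36)*H(-5) = (1/20 + 36)*(-5) = (721/20)*(-5) = -721/4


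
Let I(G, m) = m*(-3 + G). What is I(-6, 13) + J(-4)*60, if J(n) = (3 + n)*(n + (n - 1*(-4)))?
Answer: 123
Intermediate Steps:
J(n) = (3 + n)*(4 + 2*n) (J(n) = (3 + n)*(n + (n + 4)) = (3 + n)*(n + (4 + n)) = (3 + n)*(4 + 2*n))
I(-6, 13) + J(-4)*60 = 13*(-3 - 6) + (12 + 2*(-4)² + 10*(-4))*60 = 13*(-9) + (12 + 2*16 - 40)*60 = -117 + (12 + 32 - 40)*60 = -117 + 4*60 = -117 + 240 = 123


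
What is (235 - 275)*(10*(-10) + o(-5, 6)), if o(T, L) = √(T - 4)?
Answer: 4000 - 120*I ≈ 4000.0 - 120.0*I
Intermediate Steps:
o(T, L) = √(-4 + T)
(235 - 275)*(10*(-10) + o(-5, 6)) = (235 - 275)*(10*(-10) + √(-4 - 5)) = -40*(-100 + √(-9)) = -40*(-100 + 3*I) = 4000 - 120*I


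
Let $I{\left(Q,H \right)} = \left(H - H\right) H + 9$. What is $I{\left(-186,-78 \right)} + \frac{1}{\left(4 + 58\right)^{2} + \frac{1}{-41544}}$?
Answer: $\frac{1437297759}{159695135} \approx 9.0003$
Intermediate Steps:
$I{\left(Q,H \right)} = 9$ ($I{\left(Q,H \right)} = 0 H + 9 = 0 + 9 = 9$)
$I{\left(-186,-78 \right)} + \frac{1}{\left(4 + 58\right)^{2} + \frac{1}{-41544}} = 9 + \frac{1}{\left(4 + 58\right)^{2} + \frac{1}{-41544}} = 9 + \frac{1}{62^{2} - \frac{1}{41544}} = 9 + \frac{1}{3844 - \frac{1}{41544}} = 9 + \frac{1}{\frac{159695135}{41544}} = 9 + \frac{41544}{159695135} = \frac{1437297759}{159695135}$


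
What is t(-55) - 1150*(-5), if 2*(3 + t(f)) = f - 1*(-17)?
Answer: 5728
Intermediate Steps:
t(f) = 11/2 + f/2 (t(f) = -3 + (f - 1*(-17))/2 = -3 + (f + 17)/2 = -3 + (17 + f)/2 = -3 + (17/2 + f/2) = 11/2 + f/2)
t(-55) - 1150*(-5) = (11/2 + (1/2)*(-55)) - 1150*(-5) = (11/2 - 55/2) + 5750 = -22 + 5750 = 5728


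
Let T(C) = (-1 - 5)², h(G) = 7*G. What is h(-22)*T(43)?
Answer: -5544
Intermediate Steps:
T(C) = 36 (T(C) = (-6)² = 36)
h(-22)*T(43) = (7*(-22))*36 = -154*36 = -5544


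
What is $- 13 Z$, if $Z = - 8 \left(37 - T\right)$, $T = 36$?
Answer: $104$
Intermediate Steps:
$Z = -8$ ($Z = - 8 \left(37 - 36\right) = \left(-8\right) 1 = -8$)
$- 13 Z = - 13 \left(-8\right) = \left(-1\right) \left(-104\right) = 104$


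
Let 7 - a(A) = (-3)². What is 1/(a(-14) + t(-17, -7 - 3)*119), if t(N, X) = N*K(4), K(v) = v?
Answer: -1/8094 ≈ -0.00012355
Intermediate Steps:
a(A) = -2 (a(A) = 7 - 1*(-3)² = 7 - 1*9 = 7 - 9 = -2)
t(N, X) = 4*N (t(N, X) = N*4 = 4*N)
1/(a(-14) + t(-17, -7 - 3)*119) = 1/(-2 + (4*(-17))*119) = 1/(-2 - 68*119) = 1/(-2 - 8092) = 1/(-8094) = -1/8094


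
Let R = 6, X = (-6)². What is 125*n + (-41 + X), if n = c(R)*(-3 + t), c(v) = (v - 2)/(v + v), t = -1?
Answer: -515/3 ≈ -171.67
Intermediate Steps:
X = 36
c(v) = (-2 + v)/(2*v) (c(v) = (-2 + v)/((2*v)) = (-2 + v)*(1/(2*v)) = (-2 + v)/(2*v))
n = -4/3 (n = ((½)*(-2 + 6)/6)*(-3 - 1) = ((½)*(⅙)*4)*(-4) = (⅓)*(-4) = -4/3 ≈ -1.3333)
125*n + (-41 + X) = 125*(-4/3) + (-41 + 36) = -500/3 - 5 = -515/3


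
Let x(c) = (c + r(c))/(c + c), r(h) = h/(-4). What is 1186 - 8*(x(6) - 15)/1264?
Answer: 1499221/1264 ≈ 1186.1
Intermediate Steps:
r(h) = -h/4 (r(h) = h*(-1/4) = -h/4)
x(c) = 3/8 (x(c) = (c - c/4)/(c + c) = (3*c/4)/((2*c)) = (3*c/4)*(1/(2*c)) = 3/8)
1186 - 8*(x(6) - 15)/1264 = 1186 - 8*(3/8 - 15)/1264 = 1186 - 8*(-117/8)*(1/1264) = 1186 + 117*(1/1264) = 1186 + 117/1264 = 1499221/1264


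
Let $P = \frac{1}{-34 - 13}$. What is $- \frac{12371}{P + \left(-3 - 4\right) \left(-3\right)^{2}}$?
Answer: $\frac{581437}{2962} \approx 196.3$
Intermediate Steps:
$P = - \frac{1}{47}$ ($P = \frac{1}{-47} = - \frac{1}{47} \approx -0.021277$)
$- \frac{12371}{P + \left(-3 - 4\right) \left(-3\right)^{2}} = - \frac{12371}{- \frac{1}{47} + \left(-3 - 4\right) \left(-3\right)^{2}} = - \frac{12371}{- \frac{1}{47} - 63} = - \frac{12371}{- \frac{2962}{47}} = \left(-12371\right) \left(- \frac{47}{2962}\right) = \frac{581437}{2962}$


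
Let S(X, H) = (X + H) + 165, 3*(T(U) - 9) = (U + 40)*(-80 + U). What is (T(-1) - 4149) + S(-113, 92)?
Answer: -5049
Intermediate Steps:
T(U) = 9 + (-80 + U)*(40 + U)/3 (T(U) = 9 + ((U + 40)*(-80 + U))/3 = 9 + ((40 + U)*(-80 + U))/3 = 9 + ((-80 + U)*(40 + U))/3 = 9 + (-80 + U)*(40 + U)/3)
S(X, H) = 165 + H + X (S(X, H) = (H + X) + 165 = 165 + H + X)
(T(-1) - 4149) + S(-113, 92) = ((-3173/3 - 40/3*(-1) + (⅓)*(-1)²) - 4149) + (165 + 92 - 113) = ((-3173/3 + 40/3 + (⅓)*1) - 4149) + 144 = ((-3173/3 + 40/3 + ⅓) - 4149) + 144 = (-1044 - 4149) + 144 = -5193 + 144 = -5049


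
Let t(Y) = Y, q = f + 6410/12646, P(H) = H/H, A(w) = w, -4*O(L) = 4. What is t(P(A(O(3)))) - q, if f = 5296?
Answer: -33483490/6323 ≈ -5295.5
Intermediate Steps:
O(L) = -1 (O(L) = -¼*4 = -1)
P(H) = 1
q = 33489813/6323 (q = 5296 + 6410/12646 = 5296 + 6410*(1/12646) = 5296 + 3205/6323 = 33489813/6323 ≈ 5296.5)
t(P(A(O(3)))) - q = 1 - 1*33489813/6323 = 1 - 33489813/6323 = -33483490/6323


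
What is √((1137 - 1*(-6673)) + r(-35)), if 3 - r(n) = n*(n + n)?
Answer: √5363 ≈ 73.233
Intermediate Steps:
r(n) = 3 - 2*n² (r(n) = 3 - n*(n + n) = 3 - n*2*n = 3 - 2*n²)
√((1137 - 1*(-6673)) + r(-35)) = √((1137 - 1*(-6673)) + (3 - 2*(-35)²)) = √((1137 + 6673) + (3 - 2*1225)) = √(7810 + (3 - 2450)) = √(7810 - 2447) = √5363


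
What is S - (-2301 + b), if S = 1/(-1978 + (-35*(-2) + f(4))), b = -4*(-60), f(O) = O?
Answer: 3924143/1904 ≈ 2061.0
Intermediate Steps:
b = 240
S = -1/1904 (S = 1/(-1978 + (-35*(-2) + 4)) = 1/(-1978 + (70 + 4)) = 1/(-1978 + 74) = 1/(-1904) = -1/1904 ≈ -0.00052521)
S - (-2301 + b) = -1/1904 - (-2301 + 240) = -1/1904 - 1*(-2061) = -1/1904 + 2061 = 3924143/1904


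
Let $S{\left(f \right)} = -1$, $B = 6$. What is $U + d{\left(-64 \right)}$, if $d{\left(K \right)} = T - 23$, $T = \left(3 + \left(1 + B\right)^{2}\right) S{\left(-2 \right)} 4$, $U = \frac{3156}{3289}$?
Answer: $- \frac{756603}{3289} \approx -230.04$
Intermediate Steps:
$U = \frac{3156}{3289}$ ($U = 3156 \cdot \frac{1}{3289} = \frac{3156}{3289} \approx 0.95956$)
$T = -208$ ($T = \left(3 + \left(1 + 6\right)^{2}\right) \left(\left(-1\right) 4\right) = \left(3 + 7^{2}\right) \left(-4\right) = \left(3 + 49\right) \left(-4\right) = 52 \left(-4\right) = -208$)
$d{\left(K \right)} = -231$ ($d{\left(K \right)} = -208 - 23 = -231$)
$U + d{\left(-64 \right)} = \frac{3156}{3289} - 231 = - \frac{756603}{3289}$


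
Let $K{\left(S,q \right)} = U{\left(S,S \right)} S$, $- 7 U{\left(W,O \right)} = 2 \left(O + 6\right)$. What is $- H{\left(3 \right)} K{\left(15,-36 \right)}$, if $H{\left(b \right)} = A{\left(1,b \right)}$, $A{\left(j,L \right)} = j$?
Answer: $90$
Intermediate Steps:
$H{\left(b \right)} = 1$
$U{\left(W,O \right)} = - \frac{12}{7} - \frac{2 O}{7}$ ($U{\left(W,O \right)} = - \frac{2 \left(O + 6\right)}{7} = - \frac{2 \left(6 + O\right)}{7} = - \frac{12 + 2 O}{7} = - \frac{12}{7} - \frac{2 O}{7}$)
$K{\left(S,q \right)} = S \left(- \frac{12}{7} - \frac{2 S}{7}\right)$ ($K{\left(S,q \right)} = \left(- \frac{12}{7} - \frac{2 S}{7}\right) S = S \left(- \frac{12}{7} - \frac{2 S}{7}\right)$)
$- H{\left(3 \right)} K{\left(15,-36 \right)} = - 1 \left(\left(- \frac{2}{7}\right) 15 \left(6 + 15\right)\right) = - 1 \left(\left(- \frac{2}{7}\right) 15 \cdot 21\right) = - 1 \left(-90\right) = \left(-1\right) \left(-90\right) = 90$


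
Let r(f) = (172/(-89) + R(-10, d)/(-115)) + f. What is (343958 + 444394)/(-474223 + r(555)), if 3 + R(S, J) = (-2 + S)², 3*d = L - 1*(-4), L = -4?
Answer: -2689594240/1616008103 ≈ -1.6643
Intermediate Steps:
d = 0 (d = (-4 - 1*(-4))/3 = (-4 + 4)/3 = (⅓)*0 = 0)
R(S, J) = -3 + (-2 + S)²
r(f) = -32329/10235 + f (r(f) = (172/(-89) + (-3 + (-2 - 10)²)/(-115)) + f = (172*(-1/89) + (-3 + (-12)²)*(-1/115)) + f = (-172/89 + (-3 + 144)*(-1/115)) + f = (-172/89 + 141*(-1/115)) + f = (-172/89 - 141/115) + f = -32329/10235 + f)
(343958 + 444394)/(-474223 + r(555)) = (343958 + 444394)/(-474223 + (-32329/10235 + 555)) = 788352/(-474223 + 5648096/10235) = 788352/(-4848024309/10235) = 788352*(-10235/4848024309) = -2689594240/1616008103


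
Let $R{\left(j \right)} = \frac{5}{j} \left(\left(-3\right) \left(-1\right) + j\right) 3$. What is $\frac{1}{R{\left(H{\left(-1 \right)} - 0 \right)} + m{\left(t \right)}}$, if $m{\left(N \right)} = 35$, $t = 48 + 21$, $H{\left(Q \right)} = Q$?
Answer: $\frac{1}{5} \approx 0.2$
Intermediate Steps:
$t = 69$
$R{\left(j \right)} = \frac{15 \left(3 + j\right)}{j}$ ($R{\left(j \right)} = \frac{5}{j} \left(3 + j\right) 3 = \frac{5 \left(3 + j\right)}{j} 3 = \frac{15 \left(3 + j\right)}{j}$)
$\frac{1}{R{\left(H{\left(-1 \right)} - 0 \right)} + m{\left(t \right)}} = \frac{1}{\left(15 + \frac{45}{-1 - 0}\right) + 35} = \frac{1}{\left(15 + \frac{45}{-1 + 0}\right) + 35} = \frac{1}{\left(15 + \frac{45}{-1}\right) + 35} = \frac{1}{\left(15 + 45 \left(-1\right)\right) + 35} = \frac{1}{\left(15 - 45\right) + 35} = \frac{1}{-30 + 35} = \frac{1}{5}$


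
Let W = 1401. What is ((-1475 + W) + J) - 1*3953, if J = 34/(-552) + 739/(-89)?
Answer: -99124705/24564 ≈ -4035.4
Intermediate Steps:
J = -205477/24564 (J = 34*(-1/552) + 739*(-1/89) = -17/276 - 739/89 = -205477/24564 ≈ -8.3650)
((-1475 + W) + J) - 1*3953 = ((-1475 + 1401) - 205477/24564) - 1*3953 = (-74 - 205477/24564) - 3953 = -2023213/24564 - 3953 = -99124705/24564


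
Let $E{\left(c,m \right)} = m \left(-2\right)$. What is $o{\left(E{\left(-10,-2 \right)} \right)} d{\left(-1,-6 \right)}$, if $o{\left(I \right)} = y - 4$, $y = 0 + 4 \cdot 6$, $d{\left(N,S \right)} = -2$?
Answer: $-40$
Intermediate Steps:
$E{\left(c,m \right)} = - 2 m$
$y = 24$ ($y = 0 + 24 = 24$)
$o{\left(I \right)} = 20$ ($o{\left(I \right)} = 24 - 4 = 20$)
$o{\left(E{\left(-10,-2 \right)} \right)} d{\left(-1,-6 \right)} = 20 \left(-2\right) = -40$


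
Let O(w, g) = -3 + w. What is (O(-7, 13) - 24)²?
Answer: 1156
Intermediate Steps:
(O(-7, 13) - 24)² = ((-3 - 7) - 24)² = (-10 - 24)² = (-34)² = 1156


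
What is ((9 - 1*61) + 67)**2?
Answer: 225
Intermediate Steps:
((9 - 1*61) + 67)**2 = ((9 - 61) + 67)**2 = (-52 + 67)**2 = 15**2 = 225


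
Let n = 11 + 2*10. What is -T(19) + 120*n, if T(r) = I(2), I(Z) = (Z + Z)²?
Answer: 3704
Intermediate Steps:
I(Z) = 4*Z² (I(Z) = (2*Z)² = 4*Z²)
T(r) = 16 (T(r) = 4*2² = 4*4 = 16)
n = 31 (n = 11 + 20 = 31)
-T(19) + 120*n = -1*16 + 120*31 = -16 + 3720 = 3704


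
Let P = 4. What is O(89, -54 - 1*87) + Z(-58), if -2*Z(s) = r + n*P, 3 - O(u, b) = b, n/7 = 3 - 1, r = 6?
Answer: 113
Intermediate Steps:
n = 14 (n = 7*(3 - 1) = 7*2 = 14)
O(u, b) = 3 - b
Z(s) = -31 (Z(s) = -(6 + 14*4)/2 = -(6 + 56)/2 = -½*62 = -31)
O(89, -54 - 1*87) + Z(-58) = (3 - (-54 - 1*87)) - 31 = (3 - (-54 - 87)) - 31 = (3 - 1*(-141)) - 31 = (3 + 141) - 31 = 144 - 31 = 113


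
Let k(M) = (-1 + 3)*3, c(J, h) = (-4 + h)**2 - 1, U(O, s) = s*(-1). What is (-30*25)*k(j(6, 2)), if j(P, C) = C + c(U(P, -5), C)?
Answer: -4500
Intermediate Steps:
U(O, s) = -s
c(J, h) = -1 + (-4 + h)**2
j(P, C) = -1 + C + (-4 + C)**2 (j(P, C) = C + (-1 + (-4 + C)**2) = -1 + C + (-4 + C)**2)
k(M) = 6 (k(M) = 2*3 = 6)
(-30*25)*k(j(6, 2)) = -30*25*6 = -750*6 = -4500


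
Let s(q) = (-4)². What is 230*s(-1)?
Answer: 3680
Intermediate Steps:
s(q) = 16
230*s(-1) = 230*16 = 3680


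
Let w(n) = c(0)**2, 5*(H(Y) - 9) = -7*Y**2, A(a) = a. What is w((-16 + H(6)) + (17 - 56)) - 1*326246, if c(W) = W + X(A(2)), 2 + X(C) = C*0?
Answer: -326242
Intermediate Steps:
X(C) = -2 (X(C) = -2 + C*0 = -2 + 0 = -2)
c(W) = -2 + W (c(W) = W - 2 = -2 + W)
H(Y) = 9 - 7*Y**2/5 (H(Y) = 9 + (-7*Y**2)/5 = 9 - 7*Y**2/5)
w(n) = 4 (w(n) = (-2 + 0)**2 = (-2)**2 = 4)
w((-16 + H(6)) + (17 - 56)) - 1*326246 = 4 - 1*326246 = 4 - 326246 = -326242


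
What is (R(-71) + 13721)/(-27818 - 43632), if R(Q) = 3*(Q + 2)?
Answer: -6757/35725 ≈ -0.18914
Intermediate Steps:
R(Q) = 6 + 3*Q (R(Q) = 3*(2 + Q) = 6 + 3*Q)
(R(-71) + 13721)/(-27818 - 43632) = ((6 + 3*(-71)) + 13721)/(-27818 - 43632) = ((6 - 213) + 13721)/(-71450) = (-207 + 13721)*(-1/71450) = 13514*(-1/71450) = -6757/35725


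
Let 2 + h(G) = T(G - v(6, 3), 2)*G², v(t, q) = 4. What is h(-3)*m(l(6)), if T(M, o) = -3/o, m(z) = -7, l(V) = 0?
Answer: 217/2 ≈ 108.50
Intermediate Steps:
h(G) = -2 - 3*G²/2 (h(G) = -2 + (-3/2)*G² = -2 + (-3*½)*G² = -2 - 3*G²/2)
h(-3)*m(l(6)) = (-2 - 3/2*(-3)²)*(-7) = (-2 - 3/2*9)*(-7) = (-2 - 27/2)*(-7) = -31/2*(-7) = 217/2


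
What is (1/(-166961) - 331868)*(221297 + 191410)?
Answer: -22867687589684343/166961 ≈ -1.3696e+11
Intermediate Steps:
(1/(-166961) - 331868)*(221297 + 191410) = (-1/166961 - 331868)*412707 = -55409013149/166961*412707 = -22867687589684343/166961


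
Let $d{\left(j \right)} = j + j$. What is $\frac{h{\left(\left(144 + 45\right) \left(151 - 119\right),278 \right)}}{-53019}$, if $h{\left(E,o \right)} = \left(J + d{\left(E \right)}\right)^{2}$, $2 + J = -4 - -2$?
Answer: $- \frac{146216464}{53019} \approx -2757.8$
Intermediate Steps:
$J = -4$ ($J = -2 - 2 = -4$)
$d{\left(j \right)} = 2 j$
$h{\left(E,o \right)} = \left(-4 + 2 E\right)^{2}$
$\frac{h{\left(\left(144 + 45\right) \left(151 - 119\right),278 \right)}}{-53019} = \frac{4 \left(-2 + \left(144 + 45\right) \left(151 - 119\right)\right)^{2}}{-53019} = 4 \left(-2 + 189 \cdot 32\right)^{2} \left(- \frac{1}{53019}\right) = 4 \left(-2 + 6048\right)^{2} \left(- \frac{1}{53019}\right) = 4 \cdot 6046^{2} \left(- \frac{1}{53019}\right) = 4 \cdot 36554116 \left(- \frac{1}{53019}\right) = 146216464 \left(- \frac{1}{53019}\right) = - \frac{146216464}{53019}$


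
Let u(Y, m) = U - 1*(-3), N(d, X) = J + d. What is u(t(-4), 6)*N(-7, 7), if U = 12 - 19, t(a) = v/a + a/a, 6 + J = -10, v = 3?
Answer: 92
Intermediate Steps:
J = -16 (J = -6 - 10 = -16)
t(a) = 1 + 3/a (t(a) = 3/a + a/a = 3/a + 1 = 1 + 3/a)
N(d, X) = -16 + d
U = -7
u(Y, m) = -4 (u(Y, m) = -7 - 1*(-3) = -7 + 3 = -4)
u(t(-4), 6)*N(-7, 7) = -4*(-16 - 7) = -4*(-23) = 92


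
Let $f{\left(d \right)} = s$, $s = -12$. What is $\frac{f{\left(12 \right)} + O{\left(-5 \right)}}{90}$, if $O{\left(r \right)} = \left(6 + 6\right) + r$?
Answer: $- \frac{1}{18} \approx -0.055556$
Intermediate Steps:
$f{\left(d \right)} = -12$
$O{\left(r \right)} = 12 + r$
$\frac{f{\left(12 \right)} + O{\left(-5 \right)}}{90} = \frac{-12 + \left(12 - 5\right)}{90} = \left(-12 + 7\right) \frac{1}{90} = \left(-5\right) \frac{1}{90} = - \frac{1}{18}$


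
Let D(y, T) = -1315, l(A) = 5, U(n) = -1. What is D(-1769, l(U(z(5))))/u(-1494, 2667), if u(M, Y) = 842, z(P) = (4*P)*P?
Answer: -1315/842 ≈ -1.5618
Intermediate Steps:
z(P) = 4*P**2
D(-1769, l(U(z(5))))/u(-1494, 2667) = -1315/842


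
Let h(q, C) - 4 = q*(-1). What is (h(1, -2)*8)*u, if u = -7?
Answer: -168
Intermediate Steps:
h(q, C) = 4 - q (h(q, C) = 4 + q*(-1) = 4 - q)
(h(1, -2)*8)*u = ((4 - 1*1)*8)*(-7) = ((4 - 1)*8)*(-7) = (3*8)*(-7) = 24*(-7) = -168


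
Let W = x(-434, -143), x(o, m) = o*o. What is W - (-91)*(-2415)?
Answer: -31409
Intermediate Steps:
x(o, m) = o²
W = 188356 (W = (-434)² = 188356)
W - (-91)*(-2415) = 188356 - (-91)*(-2415) = 188356 - 1*219765 = 188356 - 219765 = -31409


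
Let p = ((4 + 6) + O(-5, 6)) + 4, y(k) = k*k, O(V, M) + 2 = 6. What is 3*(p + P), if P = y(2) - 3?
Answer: 57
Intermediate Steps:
O(V, M) = 4 (O(V, M) = -2 + 6 = 4)
y(k) = k²
p = 18 (p = ((4 + 6) + 4) + 4 = (10 + 4) + 4 = 14 + 4 = 18)
P = 1 (P = 2² - 3 = 4 - 3 = 1)
3*(p + P) = 3*(18 + 1) = 3*19 = 57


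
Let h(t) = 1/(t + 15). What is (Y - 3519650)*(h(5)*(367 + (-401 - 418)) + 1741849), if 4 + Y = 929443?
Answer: -22558489506852/5 ≈ -4.5117e+12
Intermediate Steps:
h(t) = 1/(15 + t)
Y = 929439 (Y = -4 + 929443 = 929439)
(Y - 3519650)*(h(5)*(367 + (-401 - 418)) + 1741849) = (929439 - 3519650)*((367 + (-401 - 418))/(15 + 5) + 1741849) = -2590211*((367 - 819)/20 + 1741849) = -2590211*((1/20)*(-452) + 1741849) = -2590211*(-113/5 + 1741849) = -2590211*8709132/5 = -22558489506852/5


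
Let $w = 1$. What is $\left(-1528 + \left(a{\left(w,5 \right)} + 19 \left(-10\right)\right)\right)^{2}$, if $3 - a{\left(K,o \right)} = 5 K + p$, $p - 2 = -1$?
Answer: $2961841$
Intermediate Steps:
$p = 1$ ($p = 2 - 1 = 1$)
$a{\left(K,o \right)} = 2 - 5 K$ ($a{\left(K,o \right)} = 3 - \left(5 K + 1\right) = 3 - \left(1 + 5 K\right) = 2 - 5 K$)
$\left(-1528 + \left(a{\left(w,5 \right)} + 19 \left(-10\right)\right)\right)^{2} = \left(-1528 + \left(\left(2 - 5\right) + 19 \left(-10\right)\right)\right)^{2} = \left(-1528 + \left(\left(2 - 5\right) - 190\right)\right)^{2} = \left(-1528 - 193\right)^{2} = \left(-1721\right)^{2} = 2961841$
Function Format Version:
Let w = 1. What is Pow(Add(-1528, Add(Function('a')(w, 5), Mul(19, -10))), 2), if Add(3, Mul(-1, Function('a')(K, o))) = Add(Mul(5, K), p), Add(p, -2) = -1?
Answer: 2961841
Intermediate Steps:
p = 1 (p = Add(2, -1) = 1)
Function('a')(K, o) = Add(2, Mul(-5, K)) (Function('a')(K, o) = Add(3, Mul(-1, Add(Mul(5, K), 1))) = Add(3, Mul(-1, Add(1, Mul(5, K)))) = Add(3, Add(-1, Mul(-5, K))) = Add(2, Mul(-5, K)))
Pow(Add(-1528, Add(Function('a')(w, 5), Mul(19, -10))), 2) = Pow(Add(-1528, Add(Add(2, Mul(-5, 1)), Mul(19, -10))), 2) = Pow(Add(-1528, Add(Add(2, -5), -190)), 2) = Pow(Add(-1528, Add(-3, -190)), 2) = Pow(Add(-1528, -193), 2) = Pow(-1721, 2) = 2961841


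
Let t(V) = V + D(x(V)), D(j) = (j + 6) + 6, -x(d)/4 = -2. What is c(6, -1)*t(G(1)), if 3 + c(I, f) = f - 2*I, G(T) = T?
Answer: -336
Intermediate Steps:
x(d) = 8 (x(d) = -4*(-2) = 8)
c(I, f) = -3 + f - 2*I (c(I, f) = -3 + (f - 2*I) = -3 + f - 2*I)
D(j) = 12 + j (D(j) = (6 + j) + 6 = 12 + j)
t(V) = 20 + V (t(V) = V + (12 + 8) = V + 20 = 20 + V)
c(6, -1)*t(G(1)) = (-3 - 1 - 2*6)*(20 + 1) = (-3 - 1 - 12)*21 = -16*21 = -336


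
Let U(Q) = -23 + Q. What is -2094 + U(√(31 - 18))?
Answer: -2117 + √13 ≈ -2113.4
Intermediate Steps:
-2094 + U(√(31 - 18)) = -2094 + (-23 + √(31 - 18)) = -2094 + (-23 + √13) = -2117 + √13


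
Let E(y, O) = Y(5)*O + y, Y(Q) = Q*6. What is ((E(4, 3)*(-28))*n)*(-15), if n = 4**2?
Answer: 631680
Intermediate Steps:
Y(Q) = 6*Q
E(y, O) = y + 30*O (E(y, O) = (6*5)*O + y = 30*O + y = y + 30*O)
n = 16
((E(4, 3)*(-28))*n)*(-15) = (((4 + 30*3)*(-28))*16)*(-15) = (((4 + 90)*(-28))*16)*(-15) = ((94*(-28))*16)*(-15) = -2632*16*(-15) = -42112*(-15) = 631680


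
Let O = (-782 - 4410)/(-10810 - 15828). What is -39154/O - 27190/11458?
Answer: -1493831841237/7436242 ≈ -2.0089e+5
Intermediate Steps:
O = 2596/13319 (O = -5192/(-26638) = -5192*(-1/26638) = 2596/13319 ≈ 0.19491)
-39154/O - 27190/11458 = -39154/2596/13319 - 27190/11458 = -39154*13319/2596 - 27190*1/11458 = -260746063/1298 - 13595/5729 = -1493831841237/7436242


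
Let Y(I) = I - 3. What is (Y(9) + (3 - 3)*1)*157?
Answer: 942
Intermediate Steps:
Y(I) = -3 + I
(Y(9) + (3 - 3)*1)*157 = ((-3 + 9) + (3 - 3)*1)*157 = (6 + 0*1)*157 = (6 + 0)*157 = 6*157 = 942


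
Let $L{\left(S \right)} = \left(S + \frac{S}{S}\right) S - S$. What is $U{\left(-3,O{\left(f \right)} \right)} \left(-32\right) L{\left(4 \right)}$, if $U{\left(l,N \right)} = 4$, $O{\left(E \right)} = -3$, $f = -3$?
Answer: $-2048$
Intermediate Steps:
$L{\left(S \right)} = - S + S \left(1 + S\right)$ ($L{\left(S \right)} = \left(S + 1\right) S - S = \left(1 + S\right) S - S = S \left(1 + S\right) - S = - S + S \left(1 + S\right)$)
$U{\left(-3,O{\left(f \right)} \right)} \left(-32\right) L{\left(4 \right)} = 4 \left(-32\right) 4^{2} = \left(-128\right) 16 = -2048$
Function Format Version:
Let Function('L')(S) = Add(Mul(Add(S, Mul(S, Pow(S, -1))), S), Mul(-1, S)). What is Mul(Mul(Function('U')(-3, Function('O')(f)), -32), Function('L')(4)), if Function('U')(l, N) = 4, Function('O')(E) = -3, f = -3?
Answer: -2048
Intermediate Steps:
Function('L')(S) = Add(Mul(-1, S), Mul(S, Add(1, S))) (Function('L')(S) = Add(Mul(Add(S, 1), S), Mul(-1, S)) = Add(Mul(Add(1, S), S), Mul(-1, S)) = Add(Mul(S, Add(1, S)), Mul(-1, S)) = Add(Mul(-1, S), Mul(S, Add(1, S))))
Mul(Mul(Function('U')(-3, Function('O')(f)), -32), Function('L')(4)) = Mul(Mul(4, -32), Pow(4, 2)) = Mul(-128, 16) = -2048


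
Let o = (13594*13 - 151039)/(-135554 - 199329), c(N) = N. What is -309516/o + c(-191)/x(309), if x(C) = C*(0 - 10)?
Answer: 106761197661991/26453490 ≈ 4.0358e+6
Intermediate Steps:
x(C) = -10*C (x(C) = C*(-10) = -10*C)
o = -25683/334883 (o = (176722 - 151039)/(-334883) = 25683*(-1/334883) = -25683/334883 ≈ -0.076692)
-309516/o + c(-191)/x(309) = -309516/(-25683/334883) - 191/((-10*309)) = -309516*(-334883/25683) - 191/(-3090) = 34550548876/8561 - 191*(-1/3090) = 34550548876/8561 + 191/3090 = 106761197661991/26453490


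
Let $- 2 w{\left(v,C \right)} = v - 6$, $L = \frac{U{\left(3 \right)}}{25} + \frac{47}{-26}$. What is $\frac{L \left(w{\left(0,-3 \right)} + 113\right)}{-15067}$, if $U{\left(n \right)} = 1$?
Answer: $\frac{66642}{4896775} \approx 0.013609$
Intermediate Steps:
$L = - \frac{1149}{650}$ ($L = 1 \cdot \frac{1}{25} + \frac{47}{-26} = 1 \cdot \frac{1}{25} + 47 \left(- \frac{1}{26}\right) = \frac{1}{25} - \frac{47}{26} = - \frac{1149}{650} \approx -1.7677$)
$w{\left(v,C \right)} = 3 - \frac{v}{2}$ ($w{\left(v,C \right)} = - \frac{v - 6}{2} = - \frac{-6 + v}{2} = 3 - \frac{v}{2}$)
$\frac{L \left(w{\left(0,-3 \right)} + 113\right)}{-15067} = \frac{\left(- \frac{1149}{650}\right) \left(\left(3 - 0\right) + 113\right)}{-15067} = - \frac{1149 \left(\left(3 + 0\right) + 113\right)}{650} \left(- \frac{1}{15067}\right) = - \frac{1149 \left(3 + 113\right)}{650} \left(- \frac{1}{15067}\right) = \left(- \frac{1149}{650}\right) 116 \left(- \frac{1}{15067}\right) = \left(- \frac{66642}{325}\right) \left(- \frac{1}{15067}\right) = \frac{66642}{4896775}$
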